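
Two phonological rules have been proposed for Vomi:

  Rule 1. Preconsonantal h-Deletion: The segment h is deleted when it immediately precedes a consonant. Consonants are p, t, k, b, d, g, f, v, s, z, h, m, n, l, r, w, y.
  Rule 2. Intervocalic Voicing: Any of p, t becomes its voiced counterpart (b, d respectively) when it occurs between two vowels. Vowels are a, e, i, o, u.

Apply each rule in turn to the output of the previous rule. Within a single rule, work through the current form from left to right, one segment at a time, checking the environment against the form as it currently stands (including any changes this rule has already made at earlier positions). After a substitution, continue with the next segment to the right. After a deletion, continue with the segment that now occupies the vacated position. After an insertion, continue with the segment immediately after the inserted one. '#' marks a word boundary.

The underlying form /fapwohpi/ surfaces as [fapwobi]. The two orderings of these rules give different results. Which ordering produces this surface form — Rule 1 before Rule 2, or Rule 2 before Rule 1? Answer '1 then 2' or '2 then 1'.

1 then 2

Order 1 then 2:
  1 Preconsonantal h-Deletion: [fapwohpi] → [fapwopi]
  2 Intervocalic Voicing: [fapwopi] → [fapwobi]
  result: [fapwobi]
Order 2 then 1:
  2 Intervocalic Voicing: no change — [fapwohpi]
  1 Preconsonantal h-Deletion: [fapwohpi] → [fapwopi]
  result: [fapwopi]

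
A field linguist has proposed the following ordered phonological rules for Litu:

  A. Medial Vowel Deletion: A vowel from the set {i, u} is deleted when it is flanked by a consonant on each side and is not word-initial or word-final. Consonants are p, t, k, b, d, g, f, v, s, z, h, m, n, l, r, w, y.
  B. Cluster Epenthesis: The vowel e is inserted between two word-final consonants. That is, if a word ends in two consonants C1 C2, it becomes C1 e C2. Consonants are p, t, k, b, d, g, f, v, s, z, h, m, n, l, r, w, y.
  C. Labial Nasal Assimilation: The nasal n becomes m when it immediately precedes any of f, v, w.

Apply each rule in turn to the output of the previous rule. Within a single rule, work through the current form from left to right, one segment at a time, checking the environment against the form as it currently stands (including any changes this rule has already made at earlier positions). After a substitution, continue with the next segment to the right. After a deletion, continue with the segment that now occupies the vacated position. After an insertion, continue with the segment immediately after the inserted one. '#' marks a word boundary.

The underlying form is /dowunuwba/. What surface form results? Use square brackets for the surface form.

[dowmwba]

A Medial Vowel Deletion: [dowunuwba] → [downwba]
B Cluster Epenthesis: no change — [downwba]
C Labial Nasal Assimilation: [downwba] → [dowmwba]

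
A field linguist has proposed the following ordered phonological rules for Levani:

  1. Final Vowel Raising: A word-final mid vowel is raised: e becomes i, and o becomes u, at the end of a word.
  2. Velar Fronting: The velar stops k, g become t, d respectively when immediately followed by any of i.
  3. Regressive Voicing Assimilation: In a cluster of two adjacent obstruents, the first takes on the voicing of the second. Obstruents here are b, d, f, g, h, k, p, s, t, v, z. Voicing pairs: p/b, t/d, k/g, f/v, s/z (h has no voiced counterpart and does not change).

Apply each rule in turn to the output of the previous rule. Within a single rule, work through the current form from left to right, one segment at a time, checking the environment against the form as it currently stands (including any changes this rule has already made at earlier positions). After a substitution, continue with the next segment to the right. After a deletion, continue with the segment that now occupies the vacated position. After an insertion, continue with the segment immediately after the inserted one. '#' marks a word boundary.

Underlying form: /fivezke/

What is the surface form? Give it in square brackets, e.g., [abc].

1 Final Vowel Raising: [fivezke] → [fivezki]
2 Velar Fronting: [fivezki] → [fivezti]
3 Regressive Voicing Assimilation: [fivezti] → [fivesti]

[fivesti]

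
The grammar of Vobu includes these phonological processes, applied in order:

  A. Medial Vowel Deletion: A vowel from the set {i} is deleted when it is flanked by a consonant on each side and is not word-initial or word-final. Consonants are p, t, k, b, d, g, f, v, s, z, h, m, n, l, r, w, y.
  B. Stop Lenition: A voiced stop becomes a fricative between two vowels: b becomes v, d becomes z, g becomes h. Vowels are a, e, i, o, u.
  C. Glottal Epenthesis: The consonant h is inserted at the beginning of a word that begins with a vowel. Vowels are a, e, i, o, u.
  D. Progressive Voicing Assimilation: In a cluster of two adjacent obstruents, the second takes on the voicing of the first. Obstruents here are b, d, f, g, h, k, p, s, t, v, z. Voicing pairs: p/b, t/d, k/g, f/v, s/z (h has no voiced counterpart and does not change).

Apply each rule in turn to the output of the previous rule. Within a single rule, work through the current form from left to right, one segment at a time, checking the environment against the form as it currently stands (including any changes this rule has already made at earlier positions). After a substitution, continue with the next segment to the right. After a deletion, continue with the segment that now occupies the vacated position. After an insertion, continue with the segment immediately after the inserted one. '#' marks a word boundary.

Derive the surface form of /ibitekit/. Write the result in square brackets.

[hibdekt]

A Medial Vowel Deletion: [ibitekit] → [ibtekt]
B Stop Lenition: no change — [ibtekt]
C Glottal Epenthesis: [ibtekt] → [hibtekt]
D Progressive Voicing Assimilation: [hibtekt] → [hibdekt]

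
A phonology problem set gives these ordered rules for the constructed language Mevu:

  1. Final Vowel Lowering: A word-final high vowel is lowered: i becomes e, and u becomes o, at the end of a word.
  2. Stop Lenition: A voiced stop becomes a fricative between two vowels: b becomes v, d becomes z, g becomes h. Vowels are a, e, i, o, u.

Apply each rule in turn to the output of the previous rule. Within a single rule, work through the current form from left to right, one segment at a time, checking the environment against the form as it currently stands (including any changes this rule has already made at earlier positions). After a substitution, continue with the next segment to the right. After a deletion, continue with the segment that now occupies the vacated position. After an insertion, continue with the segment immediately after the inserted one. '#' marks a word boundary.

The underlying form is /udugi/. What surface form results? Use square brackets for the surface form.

1 Final Vowel Lowering: [udugi] → [uduge]
2 Stop Lenition: [uduge] → [uzuhe]

[uzuhe]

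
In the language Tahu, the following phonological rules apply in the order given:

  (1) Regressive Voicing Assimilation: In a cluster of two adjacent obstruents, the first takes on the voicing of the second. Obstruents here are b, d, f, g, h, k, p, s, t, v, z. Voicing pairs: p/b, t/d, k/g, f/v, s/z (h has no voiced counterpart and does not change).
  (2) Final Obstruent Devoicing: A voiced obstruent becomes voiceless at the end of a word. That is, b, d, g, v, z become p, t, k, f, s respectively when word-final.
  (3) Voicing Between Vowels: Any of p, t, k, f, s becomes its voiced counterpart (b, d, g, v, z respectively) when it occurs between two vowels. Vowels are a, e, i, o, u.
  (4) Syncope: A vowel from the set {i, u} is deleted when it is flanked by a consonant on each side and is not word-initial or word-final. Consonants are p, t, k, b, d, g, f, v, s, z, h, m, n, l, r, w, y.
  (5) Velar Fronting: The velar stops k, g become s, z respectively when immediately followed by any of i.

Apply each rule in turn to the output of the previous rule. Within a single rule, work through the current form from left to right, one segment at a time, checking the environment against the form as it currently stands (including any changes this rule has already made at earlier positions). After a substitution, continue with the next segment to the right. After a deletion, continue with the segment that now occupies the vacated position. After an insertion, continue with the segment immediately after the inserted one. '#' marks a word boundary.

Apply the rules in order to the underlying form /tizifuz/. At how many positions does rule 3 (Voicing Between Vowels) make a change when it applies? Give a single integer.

(1) Regressive Voicing Assimilation: no change — [tizifuz]
(2) Final Obstruent Devoicing: [tizifuz] → [tizifus]
(3) Voicing Between Vowels: [tizifus] → [tizivus]
(4) Syncope: [tizivus] → [tzvs]
(5) Velar Fronting: no change — [tzvs]
Rule 3 changed 1 position(s).

1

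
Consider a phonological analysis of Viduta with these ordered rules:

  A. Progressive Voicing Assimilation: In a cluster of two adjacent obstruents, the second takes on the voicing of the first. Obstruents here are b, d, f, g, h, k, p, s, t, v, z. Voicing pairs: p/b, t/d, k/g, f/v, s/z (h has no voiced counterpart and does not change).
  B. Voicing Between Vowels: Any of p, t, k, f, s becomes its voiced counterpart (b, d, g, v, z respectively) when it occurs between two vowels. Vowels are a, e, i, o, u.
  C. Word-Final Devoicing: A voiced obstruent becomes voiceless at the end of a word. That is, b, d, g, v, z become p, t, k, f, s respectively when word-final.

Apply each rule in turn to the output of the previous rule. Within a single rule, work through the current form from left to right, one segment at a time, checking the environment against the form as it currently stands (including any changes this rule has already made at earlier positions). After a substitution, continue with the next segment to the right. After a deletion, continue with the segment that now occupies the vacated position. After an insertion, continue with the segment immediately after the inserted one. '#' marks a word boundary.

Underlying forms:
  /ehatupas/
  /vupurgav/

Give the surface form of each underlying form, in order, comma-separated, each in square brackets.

[ehadubas], [vuburgaf]

/ehatupas/:
  A Progressive Voicing Assimilation: no change — [ehatupas]
  B Voicing Between Vowels: [ehatupas] → [ehadubas]
  C Word-Final Devoicing: no change — [ehadubas]
/vupurgav/:
  A Progressive Voicing Assimilation: no change — [vupurgav]
  B Voicing Between Vowels: [vupurgav] → [vuburgav]
  C Word-Final Devoicing: [vuburgav] → [vuburgaf]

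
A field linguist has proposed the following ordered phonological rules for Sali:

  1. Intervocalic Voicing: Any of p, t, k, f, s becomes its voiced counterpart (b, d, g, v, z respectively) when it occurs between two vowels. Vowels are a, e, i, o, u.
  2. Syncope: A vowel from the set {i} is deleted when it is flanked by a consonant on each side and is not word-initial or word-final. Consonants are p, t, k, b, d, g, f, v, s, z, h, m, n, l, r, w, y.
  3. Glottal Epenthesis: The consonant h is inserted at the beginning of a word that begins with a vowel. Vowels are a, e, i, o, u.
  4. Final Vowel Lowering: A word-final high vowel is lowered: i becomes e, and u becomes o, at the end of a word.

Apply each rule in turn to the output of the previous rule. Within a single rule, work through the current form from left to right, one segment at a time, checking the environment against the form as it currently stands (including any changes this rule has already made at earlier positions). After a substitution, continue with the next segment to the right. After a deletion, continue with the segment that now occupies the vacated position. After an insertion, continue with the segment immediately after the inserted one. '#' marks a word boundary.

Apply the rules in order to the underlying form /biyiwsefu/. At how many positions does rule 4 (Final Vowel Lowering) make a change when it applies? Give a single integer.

1 Intervocalic Voicing: [biyiwsefu] → [biyiwsevu]
2 Syncope: [biyiwsevu] → [bywsevu]
3 Glottal Epenthesis: no change — [bywsevu]
4 Final Vowel Lowering: [bywsevu] → [bywsevo]
Rule 4 changed 1 position(s).

1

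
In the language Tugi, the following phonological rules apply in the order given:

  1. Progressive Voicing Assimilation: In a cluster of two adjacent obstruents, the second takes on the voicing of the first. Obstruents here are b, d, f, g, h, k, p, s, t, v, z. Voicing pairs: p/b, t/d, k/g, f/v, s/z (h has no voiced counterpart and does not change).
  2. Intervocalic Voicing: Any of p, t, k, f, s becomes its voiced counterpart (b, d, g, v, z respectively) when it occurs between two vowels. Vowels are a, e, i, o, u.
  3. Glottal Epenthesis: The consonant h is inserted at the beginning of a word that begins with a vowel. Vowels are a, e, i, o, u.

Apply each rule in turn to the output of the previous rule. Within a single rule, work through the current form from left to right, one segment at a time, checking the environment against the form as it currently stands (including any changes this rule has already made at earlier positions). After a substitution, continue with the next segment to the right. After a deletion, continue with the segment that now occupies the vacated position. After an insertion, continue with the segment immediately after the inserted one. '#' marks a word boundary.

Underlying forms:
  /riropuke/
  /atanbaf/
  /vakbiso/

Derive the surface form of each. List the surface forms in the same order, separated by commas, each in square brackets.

/riropuke/:
  1 Progressive Voicing Assimilation: no change — [riropuke]
  2 Intervocalic Voicing: [riropuke] → [rirobuge]
  3 Glottal Epenthesis: no change — [rirobuge]
/atanbaf/:
  1 Progressive Voicing Assimilation: no change — [atanbaf]
  2 Intervocalic Voicing: [atanbaf] → [adanbaf]
  3 Glottal Epenthesis: [adanbaf] → [hadanbaf]
/vakbiso/:
  1 Progressive Voicing Assimilation: [vakbiso] → [vakpiso]
  2 Intervocalic Voicing: [vakpiso] → [vakpizo]
  3 Glottal Epenthesis: no change — [vakpizo]

[rirobuge], [hadanbaf], [vakpizo]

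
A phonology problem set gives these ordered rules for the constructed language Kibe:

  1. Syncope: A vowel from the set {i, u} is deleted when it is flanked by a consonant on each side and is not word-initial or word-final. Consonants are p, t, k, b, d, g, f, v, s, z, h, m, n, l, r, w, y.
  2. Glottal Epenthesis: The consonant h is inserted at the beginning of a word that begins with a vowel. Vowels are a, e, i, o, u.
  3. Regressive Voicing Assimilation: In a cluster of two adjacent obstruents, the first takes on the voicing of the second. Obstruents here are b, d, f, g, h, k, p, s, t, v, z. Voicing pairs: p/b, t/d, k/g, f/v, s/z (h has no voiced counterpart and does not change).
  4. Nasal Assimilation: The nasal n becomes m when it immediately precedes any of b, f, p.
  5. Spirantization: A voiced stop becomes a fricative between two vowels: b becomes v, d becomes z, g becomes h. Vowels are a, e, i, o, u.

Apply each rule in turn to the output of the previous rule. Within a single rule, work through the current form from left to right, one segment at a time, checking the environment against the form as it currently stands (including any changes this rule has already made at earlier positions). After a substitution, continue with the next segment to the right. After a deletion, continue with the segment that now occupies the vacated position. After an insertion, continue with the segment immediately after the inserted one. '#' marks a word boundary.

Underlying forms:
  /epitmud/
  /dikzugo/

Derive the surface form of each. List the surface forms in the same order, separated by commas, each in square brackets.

[heptmd], [tgzgo]

/epitmud/:
  1 Syncope: [epitmud] → [eptmd]
  2 Glottal Epenthesis: [eptmd] → [heptmd]
  3 Regressive Voicing Assimilation: no change — [heptmd]
  4 Nasal Assimilation: no change — [heptmd]
  5 Spirantization: no change — [heptmd]
/dikzugo/:
  1 Syncope: [dikzugo] → [dkzgo]
  2 Glottal Epenthesis: no change — [dkzgo]
  3 Regressive Voicing Assimilation: [dkzgo] → [tgzgo]
  4 Nasal Assimilation: no change — [tgzgo]
  5 Spirantization: no change — [tgzgo]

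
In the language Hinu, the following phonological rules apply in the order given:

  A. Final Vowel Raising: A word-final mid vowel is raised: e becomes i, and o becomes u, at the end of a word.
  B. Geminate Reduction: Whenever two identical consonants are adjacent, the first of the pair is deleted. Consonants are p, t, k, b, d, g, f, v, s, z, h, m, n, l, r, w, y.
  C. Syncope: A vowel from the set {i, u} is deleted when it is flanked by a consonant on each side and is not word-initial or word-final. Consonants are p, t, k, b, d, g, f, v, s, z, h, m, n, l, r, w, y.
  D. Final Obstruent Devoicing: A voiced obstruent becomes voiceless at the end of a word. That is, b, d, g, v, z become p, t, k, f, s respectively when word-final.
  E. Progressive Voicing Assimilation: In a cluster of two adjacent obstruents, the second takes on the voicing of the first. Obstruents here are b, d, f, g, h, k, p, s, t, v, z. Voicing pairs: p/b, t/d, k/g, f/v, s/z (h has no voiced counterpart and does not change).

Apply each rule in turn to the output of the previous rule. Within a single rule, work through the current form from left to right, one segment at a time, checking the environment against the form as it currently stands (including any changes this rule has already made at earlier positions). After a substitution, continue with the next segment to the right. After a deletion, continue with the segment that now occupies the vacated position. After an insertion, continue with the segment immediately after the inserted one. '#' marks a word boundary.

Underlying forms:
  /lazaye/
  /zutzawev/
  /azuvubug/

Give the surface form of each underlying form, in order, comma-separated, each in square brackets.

/lazaye/:
  A Final Vowel Raising: [lazaye] → [lazayi]
  B Geminate Reduction: no change — [lazayi]
  C Syncope: no change — [lazayi]
  D Final Obstruent Devoicing: no change — [lazayi]
  E Progressive Voicing Assimilation: no change — [lazayi]
/zutzawev/:
  A Final Vowel Raising: no change — [zutzawev]
  B Geminate Reduction: no change — [zutzawev]
  C Syncope: [zutzawev] → [ztzawev]
  D Final Obstruent Devoicing: [ztzawev] → [ztzawef]
  E Progressive Voicing Assimilation: [ztzawef] → [zdzawef]
/azuvubug/:
  A Final Vowel Raising: no change — [azuvubug]
  B Geminate Reduction: no change — [azuvubug]
  C Syncope: [azuvubug] → [azvbg]
  D Final Obstruent Devoicing: [azvbg] → [azvbk]
  E Progressive Voicing Assimilation: [azvbk] → [azvbg]

[lazayi], [zdzawef], [azvbg]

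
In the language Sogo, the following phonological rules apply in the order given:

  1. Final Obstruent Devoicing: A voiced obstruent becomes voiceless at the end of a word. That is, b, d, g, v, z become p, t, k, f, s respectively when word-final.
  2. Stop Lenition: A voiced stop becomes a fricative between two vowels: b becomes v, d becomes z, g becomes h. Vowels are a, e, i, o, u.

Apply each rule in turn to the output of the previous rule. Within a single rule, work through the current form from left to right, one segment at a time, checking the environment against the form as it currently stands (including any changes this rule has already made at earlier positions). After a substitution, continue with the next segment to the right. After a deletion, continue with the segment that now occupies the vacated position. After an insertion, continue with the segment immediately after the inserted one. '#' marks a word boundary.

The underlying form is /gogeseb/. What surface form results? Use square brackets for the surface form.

1 Final Obstruent Devoicing: [gogeseb] → [gogesep]
2 Stop Lenition: [gogesep] → [gohesep]

[gohesep]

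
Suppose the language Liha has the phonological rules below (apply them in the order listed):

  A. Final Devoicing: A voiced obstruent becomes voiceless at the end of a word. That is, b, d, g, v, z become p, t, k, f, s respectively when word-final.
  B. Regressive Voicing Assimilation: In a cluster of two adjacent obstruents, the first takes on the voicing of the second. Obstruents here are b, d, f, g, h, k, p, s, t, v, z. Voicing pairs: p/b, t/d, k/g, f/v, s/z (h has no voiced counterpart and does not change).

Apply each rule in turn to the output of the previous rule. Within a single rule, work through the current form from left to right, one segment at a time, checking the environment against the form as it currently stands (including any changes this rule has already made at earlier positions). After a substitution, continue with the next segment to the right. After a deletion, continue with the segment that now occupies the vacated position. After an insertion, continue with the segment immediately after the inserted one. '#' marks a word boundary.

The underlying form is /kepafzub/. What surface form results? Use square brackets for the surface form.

[kepavzup]

A Final Devoicing: [kepafzub] → [kepafzup]
B Regressive Voicing Assimilation: [kepafzup] → [kepavzup]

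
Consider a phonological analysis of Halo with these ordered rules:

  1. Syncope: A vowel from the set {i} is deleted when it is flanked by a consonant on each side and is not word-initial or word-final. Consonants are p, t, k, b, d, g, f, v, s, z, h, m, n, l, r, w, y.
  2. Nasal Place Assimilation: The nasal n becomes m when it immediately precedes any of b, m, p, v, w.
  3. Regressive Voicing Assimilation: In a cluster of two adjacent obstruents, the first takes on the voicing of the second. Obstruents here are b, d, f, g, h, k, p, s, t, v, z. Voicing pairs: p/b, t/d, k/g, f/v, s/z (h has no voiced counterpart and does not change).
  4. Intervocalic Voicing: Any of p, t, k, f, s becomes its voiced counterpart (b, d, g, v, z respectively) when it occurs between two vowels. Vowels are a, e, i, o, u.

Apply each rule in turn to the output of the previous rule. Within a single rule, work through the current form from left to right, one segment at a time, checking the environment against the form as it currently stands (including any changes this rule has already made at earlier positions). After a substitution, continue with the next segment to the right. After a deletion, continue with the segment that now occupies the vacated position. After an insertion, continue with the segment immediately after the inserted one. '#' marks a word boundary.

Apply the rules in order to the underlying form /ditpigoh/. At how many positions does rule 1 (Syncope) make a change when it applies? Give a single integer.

2

1 Syncope: [ditpigoh] → [dtpgoh]
2 Nasal Place Assimilation: no change — [dtpgoh]
3 Regressive Voicing Assimilation: [dtpgoh] → [ttbgoh]
4 Intervocalic Voicing: no change — [ttbgoh]
Rule 1 changed 2 position(s).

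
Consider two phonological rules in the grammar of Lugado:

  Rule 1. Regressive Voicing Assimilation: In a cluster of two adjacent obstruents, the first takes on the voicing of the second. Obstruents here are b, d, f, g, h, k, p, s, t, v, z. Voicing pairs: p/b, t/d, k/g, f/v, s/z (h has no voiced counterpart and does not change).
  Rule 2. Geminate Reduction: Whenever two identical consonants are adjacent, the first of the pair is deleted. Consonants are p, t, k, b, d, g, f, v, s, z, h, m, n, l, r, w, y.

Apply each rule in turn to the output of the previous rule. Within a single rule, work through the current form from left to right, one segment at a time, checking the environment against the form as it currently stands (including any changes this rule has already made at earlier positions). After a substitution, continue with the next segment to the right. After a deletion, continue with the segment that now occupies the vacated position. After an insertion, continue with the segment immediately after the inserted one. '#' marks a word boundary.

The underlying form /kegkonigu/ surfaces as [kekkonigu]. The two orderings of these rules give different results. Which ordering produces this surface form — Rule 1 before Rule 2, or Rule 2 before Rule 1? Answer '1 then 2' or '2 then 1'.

2 then 1

Order 1 then 2:
  1 Regressive Voicing Assimilation: [kegkonigu] → [kekkonigu]
  2 Geminate Reduction: [kekkonigu] → [kekonigu]
  result: [kekonigu]
Order 2 then 1:
  2 Geminate Reduction: no change — [kegkonigu]
  1 Regressive Voicing Assimilation: [kegkonigu] → [kekkonigu]
  result: [kekkonigu]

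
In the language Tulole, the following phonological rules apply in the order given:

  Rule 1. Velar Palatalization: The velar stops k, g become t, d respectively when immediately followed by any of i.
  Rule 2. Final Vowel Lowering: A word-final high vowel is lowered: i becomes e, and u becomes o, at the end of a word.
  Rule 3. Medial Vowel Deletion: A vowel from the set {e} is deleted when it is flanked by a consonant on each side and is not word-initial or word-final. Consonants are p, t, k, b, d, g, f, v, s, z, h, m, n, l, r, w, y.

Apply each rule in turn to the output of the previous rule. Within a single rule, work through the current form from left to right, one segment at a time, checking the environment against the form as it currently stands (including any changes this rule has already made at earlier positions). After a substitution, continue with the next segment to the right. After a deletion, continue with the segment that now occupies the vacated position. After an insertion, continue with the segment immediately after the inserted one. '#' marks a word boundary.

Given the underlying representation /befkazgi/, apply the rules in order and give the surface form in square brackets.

Rule 1 Velar Palatalization: [befkazgi] → [befkazdi]
Rule 2 Final Vowel Lowering: [befkazdi] → [befkazde]
Rule 3 Medial Vowel Deletion: [befkazde] → [bfkazde]

[bfkazde]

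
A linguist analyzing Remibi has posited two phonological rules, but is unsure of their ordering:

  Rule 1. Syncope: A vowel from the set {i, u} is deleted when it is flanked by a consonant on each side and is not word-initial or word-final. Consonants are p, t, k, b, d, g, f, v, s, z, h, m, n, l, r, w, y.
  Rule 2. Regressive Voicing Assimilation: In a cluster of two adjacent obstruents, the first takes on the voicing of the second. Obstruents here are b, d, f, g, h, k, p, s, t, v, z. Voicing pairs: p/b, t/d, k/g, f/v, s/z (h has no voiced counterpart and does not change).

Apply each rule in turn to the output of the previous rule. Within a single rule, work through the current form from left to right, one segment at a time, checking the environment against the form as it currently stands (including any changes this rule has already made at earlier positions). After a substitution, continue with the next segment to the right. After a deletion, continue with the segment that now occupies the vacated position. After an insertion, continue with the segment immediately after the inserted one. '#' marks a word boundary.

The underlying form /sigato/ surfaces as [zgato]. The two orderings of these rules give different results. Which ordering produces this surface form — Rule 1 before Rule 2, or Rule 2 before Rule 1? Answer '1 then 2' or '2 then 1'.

Order 1 then 2:
  1 Syncope: [sigato] → [sgato]
  2 Regressive Voicing Assimilation: [sgato] → [zgato]
  result: [zgato]
Order 2 then 1:
  2 Regressive Voicing Assimilation: no change — [sigato]
  1 Syncope: [sigato] → [sgato]
  result: [sgato]

1 then 2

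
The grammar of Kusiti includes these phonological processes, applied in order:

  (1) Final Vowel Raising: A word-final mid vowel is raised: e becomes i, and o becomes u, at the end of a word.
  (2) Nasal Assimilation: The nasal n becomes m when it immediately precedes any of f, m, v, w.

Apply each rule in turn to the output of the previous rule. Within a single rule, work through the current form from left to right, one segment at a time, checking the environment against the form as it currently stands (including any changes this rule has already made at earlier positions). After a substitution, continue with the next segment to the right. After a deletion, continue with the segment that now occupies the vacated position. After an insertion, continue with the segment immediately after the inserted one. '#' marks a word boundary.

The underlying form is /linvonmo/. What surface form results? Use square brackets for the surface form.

[limvommu]

(1) Final Vowel Raising: [linvonmo] → [linvonmu]
(2) Nasal Assimilation: [linvonmu] → [limvommu]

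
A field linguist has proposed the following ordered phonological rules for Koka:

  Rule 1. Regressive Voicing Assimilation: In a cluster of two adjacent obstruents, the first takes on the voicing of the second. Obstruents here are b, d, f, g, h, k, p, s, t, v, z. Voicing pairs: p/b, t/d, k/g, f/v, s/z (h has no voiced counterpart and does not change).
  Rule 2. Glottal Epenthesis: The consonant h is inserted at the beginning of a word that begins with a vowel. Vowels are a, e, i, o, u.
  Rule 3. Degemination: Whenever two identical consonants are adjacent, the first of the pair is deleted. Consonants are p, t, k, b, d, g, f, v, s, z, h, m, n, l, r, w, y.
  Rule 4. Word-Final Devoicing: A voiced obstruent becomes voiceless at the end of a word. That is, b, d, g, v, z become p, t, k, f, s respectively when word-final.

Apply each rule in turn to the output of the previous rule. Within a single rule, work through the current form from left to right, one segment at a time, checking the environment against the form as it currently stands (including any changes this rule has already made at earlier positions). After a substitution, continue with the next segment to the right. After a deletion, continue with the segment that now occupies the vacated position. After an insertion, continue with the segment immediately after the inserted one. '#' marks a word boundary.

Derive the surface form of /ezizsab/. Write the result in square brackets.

Rule 1 Regressive Voicing Assimilation: [ezizsab] → [ezissab]
Rule 2 Glottal Epenthesis: [ezissab] → [hezissab]
Rule 3 Degemination: [hezissab] → [hezisab]
Rule 4 Word-Final Devoicing: [hezisab] → [hezisap]

[hezisap]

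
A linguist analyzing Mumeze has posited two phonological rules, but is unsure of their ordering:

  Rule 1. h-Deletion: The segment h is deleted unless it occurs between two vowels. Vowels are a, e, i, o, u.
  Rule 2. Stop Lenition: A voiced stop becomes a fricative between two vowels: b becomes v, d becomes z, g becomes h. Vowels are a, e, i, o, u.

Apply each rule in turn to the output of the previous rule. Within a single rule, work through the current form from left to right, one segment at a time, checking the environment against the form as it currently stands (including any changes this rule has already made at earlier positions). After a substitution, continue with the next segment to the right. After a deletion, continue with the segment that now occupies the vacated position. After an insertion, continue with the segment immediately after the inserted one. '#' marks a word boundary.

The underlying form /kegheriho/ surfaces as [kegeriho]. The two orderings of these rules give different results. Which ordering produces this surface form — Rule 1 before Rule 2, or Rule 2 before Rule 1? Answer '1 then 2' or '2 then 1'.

2 then 1

Order 1 then 2:
  1 h-Deletion: [kegheriho] → [kegeriho]
  2 Stop Lenition: [kegeriho] → [keheriho]
  result: [keheriho]
Order 2 then 1:
  2 Stop Lenition: no change — [kegheriho]
  1 h-Deletion: [kegheriho] → [kegeriho]
  result: [kegeriho]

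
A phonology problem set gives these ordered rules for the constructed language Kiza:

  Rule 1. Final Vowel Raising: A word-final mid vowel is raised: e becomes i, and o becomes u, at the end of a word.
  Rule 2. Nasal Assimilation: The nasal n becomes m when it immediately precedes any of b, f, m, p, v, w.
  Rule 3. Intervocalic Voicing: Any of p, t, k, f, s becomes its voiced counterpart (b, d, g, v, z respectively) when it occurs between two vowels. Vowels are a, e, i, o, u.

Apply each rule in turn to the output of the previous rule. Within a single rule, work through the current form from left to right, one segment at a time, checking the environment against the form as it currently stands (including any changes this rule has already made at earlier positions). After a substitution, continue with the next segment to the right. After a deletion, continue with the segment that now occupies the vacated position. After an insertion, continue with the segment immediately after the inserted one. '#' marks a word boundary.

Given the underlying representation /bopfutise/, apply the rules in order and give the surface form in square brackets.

[bopfudizi]

Rule 1 Final Vowel Raising: [bopfutise] → [bopfutisi]
Rule 2 Nasal Assimilation: no change — [bopfutisi]
Rule 3 Intervocalic Voicing: [bopfutisi] → [bopfudizi]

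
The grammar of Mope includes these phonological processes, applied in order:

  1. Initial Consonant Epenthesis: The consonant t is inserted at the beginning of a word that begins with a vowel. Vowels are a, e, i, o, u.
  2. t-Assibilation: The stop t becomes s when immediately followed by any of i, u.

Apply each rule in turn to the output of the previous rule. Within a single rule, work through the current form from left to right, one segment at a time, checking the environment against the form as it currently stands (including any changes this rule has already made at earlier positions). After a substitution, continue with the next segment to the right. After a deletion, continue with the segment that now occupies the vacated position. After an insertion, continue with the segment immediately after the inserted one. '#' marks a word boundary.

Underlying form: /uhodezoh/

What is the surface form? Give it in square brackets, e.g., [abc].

1 Initial Consonant Epenthesis: [uhodezoh] → [tuhodezoh]
2 t-Assibilation: [tuhodezoh] → [suhodezoh]

[suhodezoh]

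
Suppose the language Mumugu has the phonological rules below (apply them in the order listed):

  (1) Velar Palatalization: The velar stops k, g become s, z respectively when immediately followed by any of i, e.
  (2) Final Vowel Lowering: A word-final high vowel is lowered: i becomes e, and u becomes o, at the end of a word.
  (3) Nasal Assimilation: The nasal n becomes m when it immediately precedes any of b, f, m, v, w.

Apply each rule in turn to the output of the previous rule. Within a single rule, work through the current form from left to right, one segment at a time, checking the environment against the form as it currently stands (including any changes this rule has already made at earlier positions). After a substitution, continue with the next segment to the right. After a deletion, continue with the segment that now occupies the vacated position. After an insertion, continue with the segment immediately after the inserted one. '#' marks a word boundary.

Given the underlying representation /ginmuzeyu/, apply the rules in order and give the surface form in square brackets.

(1) Velar Palatalization: [ginmuzeyu] → [zinmuzeyu]
(2) Final Vowel Lowering: [zinmuzeyu] → [zinmuzeyo]
(3) Nasal Assimilation: [zinmuzeyo] → [zimmuzeyo]

[zimmuzeyo]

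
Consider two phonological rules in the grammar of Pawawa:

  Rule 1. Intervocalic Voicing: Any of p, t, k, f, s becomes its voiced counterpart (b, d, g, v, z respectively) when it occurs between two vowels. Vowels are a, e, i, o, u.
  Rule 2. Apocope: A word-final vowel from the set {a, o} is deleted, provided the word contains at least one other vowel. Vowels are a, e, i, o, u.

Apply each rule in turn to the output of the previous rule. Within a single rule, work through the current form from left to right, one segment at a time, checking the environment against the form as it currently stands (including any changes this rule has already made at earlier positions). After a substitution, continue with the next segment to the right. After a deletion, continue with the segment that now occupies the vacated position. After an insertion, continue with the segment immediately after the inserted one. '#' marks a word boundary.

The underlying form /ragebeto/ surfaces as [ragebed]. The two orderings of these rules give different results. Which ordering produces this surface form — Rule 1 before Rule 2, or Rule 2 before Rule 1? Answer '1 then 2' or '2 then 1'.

Order 1 then 2:
  1 Intervocalic Voicing: [ragebeto] → [ragebedo]
  2 Apocope: [ragebedo] → [ragebed]
  result: [ragebed]
Order 2 then 1:
  2 Apocope: [ragebeto] → [ragebet]
  1 Intervocalic Voicing: no change — [ragebet]
  result: [ragebet]

1 then 2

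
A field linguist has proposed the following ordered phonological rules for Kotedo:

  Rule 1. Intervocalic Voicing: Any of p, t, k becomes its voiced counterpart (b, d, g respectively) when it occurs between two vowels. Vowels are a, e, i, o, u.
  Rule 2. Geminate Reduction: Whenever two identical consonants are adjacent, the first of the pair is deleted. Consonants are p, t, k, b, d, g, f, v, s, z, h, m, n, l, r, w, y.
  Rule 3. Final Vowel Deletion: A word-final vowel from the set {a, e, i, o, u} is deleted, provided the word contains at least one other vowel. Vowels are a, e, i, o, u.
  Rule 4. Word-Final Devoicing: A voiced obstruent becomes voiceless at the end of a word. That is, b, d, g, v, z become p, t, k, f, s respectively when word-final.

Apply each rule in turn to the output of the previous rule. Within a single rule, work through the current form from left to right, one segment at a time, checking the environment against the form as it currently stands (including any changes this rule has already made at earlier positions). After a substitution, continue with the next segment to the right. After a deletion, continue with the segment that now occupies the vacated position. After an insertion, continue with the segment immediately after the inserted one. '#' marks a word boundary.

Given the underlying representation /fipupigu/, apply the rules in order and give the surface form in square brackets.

[fibubik]

Rule 1 Intervocalic Voicing: [fipupigu] → [fibubigu]
Rule 2 Geminate Reduction: no change — [fibubigu]
Rule 3 Final Vowel Deletion: [fibubigu] → [fibubig]
Rule 4 Word-Final Devoicing: [fibubig] → [fibubik]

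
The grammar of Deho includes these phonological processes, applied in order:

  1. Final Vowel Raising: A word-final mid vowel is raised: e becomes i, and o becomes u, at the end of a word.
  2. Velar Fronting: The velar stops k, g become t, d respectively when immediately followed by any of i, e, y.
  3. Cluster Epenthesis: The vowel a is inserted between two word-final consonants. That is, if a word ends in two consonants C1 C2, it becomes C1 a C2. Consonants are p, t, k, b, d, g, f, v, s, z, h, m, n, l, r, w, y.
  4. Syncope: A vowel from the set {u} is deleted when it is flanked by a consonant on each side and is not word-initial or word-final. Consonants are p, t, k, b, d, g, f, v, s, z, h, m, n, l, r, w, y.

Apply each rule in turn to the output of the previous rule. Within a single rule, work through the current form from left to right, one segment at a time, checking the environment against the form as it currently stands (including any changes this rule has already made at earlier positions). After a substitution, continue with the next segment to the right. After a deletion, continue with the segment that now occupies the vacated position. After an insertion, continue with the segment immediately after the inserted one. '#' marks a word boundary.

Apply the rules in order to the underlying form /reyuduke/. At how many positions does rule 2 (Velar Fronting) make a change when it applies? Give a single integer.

1

1 Final Vowel Raising: [reyuduke] → [reyuduki]
2 Velar Fronting: [reyuduki] → [reyuduti]
3 Cluster Epenthesis: no change — [reyuduti]
4 Syncope: [reyuduti] → [reydti]
Rule 2 changed 1 position(s).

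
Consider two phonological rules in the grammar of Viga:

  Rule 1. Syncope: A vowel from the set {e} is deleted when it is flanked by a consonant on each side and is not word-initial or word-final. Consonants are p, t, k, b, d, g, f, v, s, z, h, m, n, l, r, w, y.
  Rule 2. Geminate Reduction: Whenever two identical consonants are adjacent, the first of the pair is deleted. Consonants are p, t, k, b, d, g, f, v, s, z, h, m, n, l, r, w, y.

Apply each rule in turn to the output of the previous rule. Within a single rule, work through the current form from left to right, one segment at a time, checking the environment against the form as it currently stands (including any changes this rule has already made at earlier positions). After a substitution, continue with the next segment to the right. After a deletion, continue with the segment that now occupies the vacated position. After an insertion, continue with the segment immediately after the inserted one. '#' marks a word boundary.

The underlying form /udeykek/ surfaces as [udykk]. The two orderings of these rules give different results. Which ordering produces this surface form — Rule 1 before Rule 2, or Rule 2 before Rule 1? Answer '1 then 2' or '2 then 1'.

Order 1 then 2:
  1 Syncope: [udeykek] → [udykk]
  2 Geminate Reduction: [udykk] → [udyk]
  result: [udyk]
Order 2 then 1:
  2 Geminate Reduction: no change — [udeykek]
  1 Syncope: [udeykek] → [udykk]
  result: [udykk]

2 then 1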